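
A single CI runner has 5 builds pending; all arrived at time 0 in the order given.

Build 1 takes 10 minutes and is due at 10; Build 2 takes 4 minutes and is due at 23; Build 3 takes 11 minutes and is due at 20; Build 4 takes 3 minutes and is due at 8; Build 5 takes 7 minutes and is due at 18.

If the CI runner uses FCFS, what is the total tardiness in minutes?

42

FIFO (arrival order): Build 1 Build 2 Build 3 Build 4 Build 5.
Build 1: 0→10, due 10, tardiness 0
Build 2: 10→14, due 23, tardiness 0
Build 3: 14→25, due 20, tardiness 5
Build 4: 25→28, due 8, tardiness 20
Build 5: 28→35, due 18, tardiness 17
Sum = 0+0+5+20+17 = 42.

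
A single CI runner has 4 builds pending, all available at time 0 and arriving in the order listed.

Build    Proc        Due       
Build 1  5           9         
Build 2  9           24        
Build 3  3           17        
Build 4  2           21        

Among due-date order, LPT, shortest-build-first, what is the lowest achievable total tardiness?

EDD (increasing due date): Build 1 Build 3 Build 4 Build 2.
Build 1: 0→5, due 9, tardiness 0
Build 3: 5→8, due 17, tardiness 0
Build 4: 8→10, due 21, tardiness 0
Build 2: 10→19, due 24, tardiness 0
Sum = 0+0+0+0 = 0.
LPT (decreasing processing time): Build 2 Build 1 Build 3 Build 4.
Build 2: 0→9, due 24, tardiness 0
Build 1: 9→14, due 9, tardiness 5
Build 3: 14→17, due 17, tardiness 0
Build 4: 17→19, due 21, tardiness 0
Sum = 0+5+0+0 = 5.
SPT (increasing processing time): Build 4 Build 3 Build 1 Build 2.
Build 4: 0→2, due 21, tardiness 0
Build 3: 2→5, due 17, tardiness 0
Build 1: 5→10, due 9, tardiness 1
Build 2: 10→19, due 24, tardiness 0
Sum = 0+0+1+0 = 1.
EDD 0, LPT 5, SPT 1 → minimum 0.

0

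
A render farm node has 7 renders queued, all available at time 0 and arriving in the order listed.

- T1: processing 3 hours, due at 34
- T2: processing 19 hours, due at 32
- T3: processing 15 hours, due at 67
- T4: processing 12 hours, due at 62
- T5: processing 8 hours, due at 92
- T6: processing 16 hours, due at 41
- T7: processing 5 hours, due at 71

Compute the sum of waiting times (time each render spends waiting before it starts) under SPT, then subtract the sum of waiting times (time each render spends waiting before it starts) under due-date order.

SPT (increasing processing time): T1 T7 T5 T4 T3 T6 T2.
T1: waits 0, runs 0→3
T7: waits 3, runs 3→8
T5: waits 8, runs 8→16
T4: waits 16, runs 16→28
T3: waits 28, runs 28→43
T6: waits 43, runs 43→59
T2: waits 59, runs 59→78
Sum = 0+3+8+16+28+43+59 = 157.
EDD (increasing due date): T2 T1 T6 T4 T3 T7 T5.
T2: waits 0, runs 0→19
T1: waits 19, runs 19→22
T6: waits 22, runs 22→38
T4: waits 38, runs 38→50
T3: waits 50, runs 50→65
T7: waits 65, runs 65→70
T5: waits 70, runs 70→78
Sum = 0+19+22+38+50+65+70 = 264.
Difference = 157 − 264 = -107.

-107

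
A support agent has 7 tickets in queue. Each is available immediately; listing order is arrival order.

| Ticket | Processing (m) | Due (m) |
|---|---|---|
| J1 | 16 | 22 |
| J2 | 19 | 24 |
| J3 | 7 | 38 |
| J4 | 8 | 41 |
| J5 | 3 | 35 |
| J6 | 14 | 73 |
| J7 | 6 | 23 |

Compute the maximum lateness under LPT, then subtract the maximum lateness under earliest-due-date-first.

29

LPT (decreasing processing time): J2 J1 J6 J4 J3 J7 J5.
J2: 0→19, due 24, lateness -5
J1: 19→35, due 22, lateness 13
J6: 35→49, due 73, lateness -24
J4: 49→57, due 41, lateness 16
J3: 57→64, due 38, lateness 26
J7: 64→70, due 23, lateness 47
J5: 70→73, due 35, lateness 38
Maximum = 47.
EDD (increasing due date): J1 J7 J2 J5 J3 J4 J6.
J1: 0→16, due 22, lateness -6
J7: 16→22, due 23, lateness -1
J2: 22→41, due 24, lateness 17
J5: 41→44, due 35, lateness 9
J3: 44→51, due 38, lateness 13
J4: 51→59, due 41, lateness 18
J6: 59→73, due 73, lateness 0
Maximum = 18.
Difference = 47 − 18 = 29.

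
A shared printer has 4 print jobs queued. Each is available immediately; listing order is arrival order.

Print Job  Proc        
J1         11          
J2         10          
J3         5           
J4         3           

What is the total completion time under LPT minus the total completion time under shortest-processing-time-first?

LPT (decreasing processing time): J1 J2 J3 J4.
J1: 0→11
J2: 11→21
J3: 21→26
J4: 26→29
Sum = 11+21+26+29 = 87.
SPT (increasing processing time): J4 J3 J2 J1.
J4: 0→3
J3: 3→8
J2: 8→18
J1: 18→29
Sum = 3+8+18+29 = 58.
Difference = 87 − 58 = 29.

29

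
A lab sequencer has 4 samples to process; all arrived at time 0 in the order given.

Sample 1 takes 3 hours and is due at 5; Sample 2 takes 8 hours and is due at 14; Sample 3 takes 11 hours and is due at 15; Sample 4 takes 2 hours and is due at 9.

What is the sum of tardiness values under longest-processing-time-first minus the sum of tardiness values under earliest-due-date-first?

28

LPT (decreasing processing time): Sample 3 Sample 2 Sample 1 Sample 4.
Sample 3: 0→11, due 15, tardiness 0
Sample 2: 11→19, due 14, tardiness 5
Sample 1: 19→22, due 5, tardiness 17
Sample 4: 22→24, due 9, tardiness 15
Sum = 0+5+17+15 = 37.
EDD (increasing due date): Sample 1 Sample 4 Sample 2 Sample 3.
Sample 1: 0→3, due 5, tardiness 0
Sample 4: 3→5, due 9, tardiness 0
Sample 2: 5→13, due 14, tardiness 0
Sample 3: 13→24, due 15, tardiness 9
Sum = 0+0+0+9 = 9.
Difference = 37 − 9 = 28.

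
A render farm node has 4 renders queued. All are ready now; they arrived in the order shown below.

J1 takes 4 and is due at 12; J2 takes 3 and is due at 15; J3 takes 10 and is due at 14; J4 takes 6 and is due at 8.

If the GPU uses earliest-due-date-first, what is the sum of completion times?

59

EDD (increasing due date): J4 J1 J3 J2.
J4: 0→6
J1: 6→10
J3: 10→20
J2: 20→23
Sum = 6+10+20+23 = 59.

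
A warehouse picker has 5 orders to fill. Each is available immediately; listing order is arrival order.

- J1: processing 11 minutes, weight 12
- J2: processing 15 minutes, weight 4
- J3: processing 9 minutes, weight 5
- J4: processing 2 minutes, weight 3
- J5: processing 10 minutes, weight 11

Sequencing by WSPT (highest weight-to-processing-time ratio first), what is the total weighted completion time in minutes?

762

WSPT (decreasing weight/processing-time ratio): J4 J5 J1 J3 J2.
J4: finishes 2, weight 3, w·C = 6
J5: finishes 12, weight 11, w·C = 132
J1: finishes 23, weight 12, w·C = 276
J3: finishes 32, weight 5, w·C = 160
J2: finishes 47, weight 4, w·C = 188
Sum = 6+132+276+160+188 = 762.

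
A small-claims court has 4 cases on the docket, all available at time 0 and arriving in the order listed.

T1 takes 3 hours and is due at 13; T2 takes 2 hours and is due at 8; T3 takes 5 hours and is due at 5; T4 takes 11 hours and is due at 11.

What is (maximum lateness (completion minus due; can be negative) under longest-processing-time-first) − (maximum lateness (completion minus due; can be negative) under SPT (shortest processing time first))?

LPT (decreasing processing time): T4 T3 T1 T2.
T4: 0→11, due 11, lateness 0
T3: 11→16, due 5, lateness 11
T1: 16→19, due 13, lateness 6
T2: 19→21, due 8, lateness 13
Maximum = 13.
SPT (increasing processing time): T2 T1 T3 T4.
T2: 0→2, due 8, lateness -6
T1: 2→5, due 13, lateness -8
T3: 5→10, due 5, lateness 5
T4: 10→21, due 11, lateness 10
Maximum = 10.
Difference = 13 − 10 = 3.

3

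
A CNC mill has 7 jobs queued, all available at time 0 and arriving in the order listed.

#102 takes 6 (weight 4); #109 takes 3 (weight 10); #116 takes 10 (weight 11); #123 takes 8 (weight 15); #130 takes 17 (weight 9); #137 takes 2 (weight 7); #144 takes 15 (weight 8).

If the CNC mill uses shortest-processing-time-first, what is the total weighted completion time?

SPT (increasing processing time): #137 #109 #102 #123 #116 #144 #130.
#137: finishes 2, weight 7, w·C = 14
#109: finishes 5, weight 10, w·C = 50
#102: finishes 11, weight 4, w·C = 44
#123: finishes 19, weight 15, w·C = 285
#116: finishes 29, weight 11, w·C = 319
#144: finishes 44, weight 8, w·C = 352
#130: finishes 61, weight 9, w·C = 549
Sum = 14+50+44+285+319+352+549 = 1613.

1613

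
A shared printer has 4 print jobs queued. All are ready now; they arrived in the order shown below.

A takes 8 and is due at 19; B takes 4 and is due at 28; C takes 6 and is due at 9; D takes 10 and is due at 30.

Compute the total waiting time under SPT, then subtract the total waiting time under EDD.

-6

SPT (increasing processing time): B C A D.
B: waits 0, runs 0→4
C: waits 4, runs 4→10
A: waits 10, runs 10→18
D: waits 18, runs 18→28
Sum = 0+4+10+18 = 32.
EDD (increasing due date): C A B D.
C: waits 0, runs 0→6
A: waits 6, runs 6→14
B: waits 14, runs 14→18
D: waits 18, runs 18→28
Sum = 0+6+14+18 = 38.
Difference = 32 − 38 = -6.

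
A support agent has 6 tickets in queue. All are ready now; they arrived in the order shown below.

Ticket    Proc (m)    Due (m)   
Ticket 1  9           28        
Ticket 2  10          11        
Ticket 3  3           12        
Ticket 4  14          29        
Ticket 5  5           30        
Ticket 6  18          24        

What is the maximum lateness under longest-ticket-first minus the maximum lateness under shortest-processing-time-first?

LPT (decreasing processing time): Ticket 6 Ticket 4 Ticket 2 Ticket 1 Ticket 5 Ticket 3.
Ticket 6: 0→18, due 24, lateness -6
Ticket 4: 18→32, due 29, lateness 3
Ticket 2: 32→42, due 11, lateness 31
Ticket 1: 42→51, due 28, lateness 23
Ticket 5: 51→56, due 30, lateness 26
Ticket 3: 56→59, due 12, lateness 47
Maximum = 47.
SPT (increasing processing time): Ticket 3 Ticket 5 Ticket 1 Ticket 2 Ticket 4 Ticket 6.
Ticket 3: 0→3, due 12, lateness -9
Ticket 5: 3→8, due 30, lateness -22
Ticket 1: 8→17, due 28, lateness -11
Ticket 2: 17→27, due 11, lateness 16
Ticket 4: 27→41, due 29, lateness 12
Ticket 6: 41→59, due 24, lateness 35
Maximum = 35.
Difference = 47 − 35 = 12.

12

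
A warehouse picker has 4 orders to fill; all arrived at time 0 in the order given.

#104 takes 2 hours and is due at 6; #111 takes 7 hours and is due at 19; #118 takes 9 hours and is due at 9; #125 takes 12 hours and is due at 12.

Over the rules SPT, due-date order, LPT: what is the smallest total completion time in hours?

SPT (increasing processing time): #104 #111 #118 #125.
#104: 0→2
#111: 2→9
#118: 9→18
#125: 18→30
Sum = 2+9+18+30 = 59.
EDD (increasing due date): #104 #118 #125 #111.
#104: 0→2
#118: 2→11
#125: 11→23
#111: 23→30
Sum = 2+11+23+30 = 66.
LPT (decreasing processing time): #125 #118 #111 #104.
#125: 0→12
#118: 12→21
#111: 21→28
#104: 28→30
Sum = 12+21+28+30 = 91.
SPT 59, EDD 66, LPT 91 → minimum 59.

59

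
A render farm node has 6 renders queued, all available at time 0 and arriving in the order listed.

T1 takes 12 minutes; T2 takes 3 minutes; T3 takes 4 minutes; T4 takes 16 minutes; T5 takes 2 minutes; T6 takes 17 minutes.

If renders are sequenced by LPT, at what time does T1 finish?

LPT (decreasing processing time): T6 T4 T1 T3 T2 T5.
T6: 0→17
T4: 17→33
T1: 33→45

45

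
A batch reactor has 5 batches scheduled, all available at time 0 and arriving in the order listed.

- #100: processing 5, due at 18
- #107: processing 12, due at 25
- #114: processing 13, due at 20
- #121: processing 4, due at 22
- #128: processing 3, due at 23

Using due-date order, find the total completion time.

107

EDD (increasing due date): #100 #114 #121 #128 #107.
#100: 0→5
#114: 5→18
#121: 18→22
#128: 22→25
#107: 25→37
Sum = 5+18+22+25+37 = 107.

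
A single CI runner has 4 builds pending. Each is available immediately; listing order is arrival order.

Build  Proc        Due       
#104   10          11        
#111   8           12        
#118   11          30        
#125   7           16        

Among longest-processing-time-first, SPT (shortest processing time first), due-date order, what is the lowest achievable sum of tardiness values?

LPT (decreasing processing time): #118 #104 #111 #125.
#118: 0→11, due 30, tardiness 0
#104: 11→21, due 11, tardiness 10
#111: 21→29, due 12, tardiness 17
#125: 29→36, due 16, tardiness 20
Sum = 0+10+17+20 = 47.
SPT (increasing processing time): #125 #111 #104 #118.
#125: 0→7, due 16, tardiness 0
#111: 7→15, due 12, tardiness 3
#104: 15→25, due 11, tardiness 14
#118: 25→36, due 30, tardiness 6
Sum = 0+3+14+6 = 23.
EDD (increasing due date): #104 #111 #125 #118.
#104: 0→10, due 11, tardiness 0
#111: 10→18, due 12, tardiness 6
#125: 18→25, due 16, tardiness 9
#118: 25→36, due 30, tardiness 6
Sum = 0+6+9+6 = 21.
LPT 47, SPT 23, EDD 21 → minimum 21.

21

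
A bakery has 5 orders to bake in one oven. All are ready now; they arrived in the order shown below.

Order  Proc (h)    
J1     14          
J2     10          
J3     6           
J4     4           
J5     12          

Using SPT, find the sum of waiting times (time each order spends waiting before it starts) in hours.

66

SPT (increasing processing time): J4 J3 J2 J5 J1.
J4: waits 0, runs 0→4
J3: waits 4, runs 4→10
J2: waits 10, runs 10→20
J5: waits 20, runs 20→32
J1: waits 32, runs 32→46
Sum = 0+4+10+20+32 = 66.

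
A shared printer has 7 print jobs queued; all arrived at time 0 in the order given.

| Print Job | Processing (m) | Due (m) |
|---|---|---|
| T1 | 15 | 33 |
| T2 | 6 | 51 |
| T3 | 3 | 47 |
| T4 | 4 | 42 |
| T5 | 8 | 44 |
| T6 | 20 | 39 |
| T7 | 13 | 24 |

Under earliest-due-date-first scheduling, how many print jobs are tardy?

EDD (increasing due date): T7 T1 T6 T4 T5 T3 T2.
T7: 0→13, due 24, tardiness 0
T1: 13→28, due 33, tardiness 0
T6: 28→48, due 39, tardiness 9
T4: 48→52, due 42, tardiness 10
T5: 52→60, due 44, tardiness 16
T3: 60→63, due 47, tardiness 16
T2: 63→69, due 51, tardiness 18
Late print jobs: 5.

5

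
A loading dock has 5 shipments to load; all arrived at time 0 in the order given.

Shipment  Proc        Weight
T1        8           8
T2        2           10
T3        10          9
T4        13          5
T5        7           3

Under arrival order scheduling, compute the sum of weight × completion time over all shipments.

FIFO (arrival order): T1 T2 T3 T4 T5.
T1: finishes 8, weight 8, w·C = 64
T2: finishes 10, weight 10, w·C = 100
T3: finishes 20, weight 9, w·C = 180
T4: finishes 33, weight 5, w·C = 165
T5: finishes 40, weight 3, w·C = 120
Sum = 64+100+180+165+120 = 629.

629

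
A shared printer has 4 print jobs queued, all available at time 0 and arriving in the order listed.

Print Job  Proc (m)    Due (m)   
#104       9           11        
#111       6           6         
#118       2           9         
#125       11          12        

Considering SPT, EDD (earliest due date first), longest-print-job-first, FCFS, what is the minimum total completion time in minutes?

SPT (increasing processing time): #118 #111 #104 #125.
#118: 0→2
#111: 2→8
#104: 8→17
#125: 17→28
Sum = 2+8+17+28 = 55.
EDD (increasing due date): #111 #118 #104 #125.
#111: 0→6
#118: 6→8
#104: 8→17
#125: 17→28
Sum = 6+8+17+28 = 59.
LPT (decreasing processing time): #125 #104 #111 #118.
#125: 0→11
#104: 11→20
#111: 20→26
#118: 26→28
Sum = 11+20+26+28 = 85.
FIFO (arrival order): #104 #111 #118 #125.
#104: 0→9
#111: 9→15
#118: 15→17
#125: 17→28
Sum = 9+15+17+28 = 69.
SPT 55, EDD 59, LPT 85, FIFO 69 → minimum 55.

55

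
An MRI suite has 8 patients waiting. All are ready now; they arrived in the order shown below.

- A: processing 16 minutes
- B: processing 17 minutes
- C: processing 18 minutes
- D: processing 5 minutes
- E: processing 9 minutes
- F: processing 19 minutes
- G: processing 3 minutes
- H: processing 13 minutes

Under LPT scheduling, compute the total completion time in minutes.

LPT (decreasing processing time): F C B A H E D G.
F: 0→19
C: 19→37
B: 37→54
A: 54→70
H: 70→83
E: 83→92
D: 92→97
G: 97→100
Sum = 19+37+54+70+83+92+97+100 = 552.

552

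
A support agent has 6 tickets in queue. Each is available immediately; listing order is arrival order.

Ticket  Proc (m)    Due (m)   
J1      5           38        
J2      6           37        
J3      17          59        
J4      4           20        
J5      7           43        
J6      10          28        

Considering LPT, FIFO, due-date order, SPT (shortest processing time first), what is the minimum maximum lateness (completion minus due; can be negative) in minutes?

-10

LPT (decreasing processing time): J3 J6 J5 J2 J1 J4.
J3: 0→17, due 59, lateness -42
J6: 17→27, due 28, lateness -1
J5: 27→34, due 43, lateness -9
J2: 34→40, due 37, lateness 3
J1: 40→45, due 38, lateness 7
J4: 45→49, due 20, lateness 29
Maximum = 29.
FIFO (arrival order): J1 J2 J3 J4 J5 J6.
J1: 0→5, due 38, lateness -33
J2: 5→11, due 37, lateness -26
J3: 11→28, due 59, lateness -31
J4: 28→32, due 20, lateness 12
J5: 32→39, due 43, lateness -4
J6: 39→49, due 28, lateness 21
Maximum = 21.
EDD (increasing due date): J4 J6 J2 J1 J5 J3.
J4: 0→4, due 20, lateness -16
J6: 4→14, due 28, lateness -14
J2: 14→20, due 37, lateness -17
J1: 20→25, due 38, lateness -13
J5: 25→32, due 43, lateness -11
J3: 32→49, due 59, lateness -10
Maximum = -10.
SPT (increasing processing time): J4 J1 J2 J5 J6 J3.
J4: 0→4, due 20, lateness -16
J1: 4→9, due 38, lateness -29
J2: 9→15, due 37, lateness -22
J5: 15→22, due 43, lateness -21
J6: 22→32, due 28, lateness 4
J3: 32→49, due 59, lateness -10
Maximum = 4.
LPT 29, FIFO 21, EDD -10, SPT 4 → minimum -10.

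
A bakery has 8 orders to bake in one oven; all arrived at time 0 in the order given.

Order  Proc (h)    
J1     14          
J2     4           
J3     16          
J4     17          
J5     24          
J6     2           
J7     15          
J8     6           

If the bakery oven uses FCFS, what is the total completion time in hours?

459

FIFO (arrival order): J1 J2 J3 J4 J5 J6 J7 J8.
J1: 0→14
J2: 14→18
J3: 18→34
J4: 34→51
J5: 51→75
J6: 75→77
J7: 77→92
J8: 92→98
Sum = 14+18+34+51+75+77+92+98 = 459.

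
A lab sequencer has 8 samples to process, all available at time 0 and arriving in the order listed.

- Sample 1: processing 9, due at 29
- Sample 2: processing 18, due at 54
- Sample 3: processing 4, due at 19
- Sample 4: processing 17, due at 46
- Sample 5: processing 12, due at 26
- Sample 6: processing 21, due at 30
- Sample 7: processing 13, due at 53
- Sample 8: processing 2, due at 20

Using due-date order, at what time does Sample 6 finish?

48

EDD (increasing due date): Sample 3 Sample 8 Sample 5 Sample 1 Sample 6 Sample 4 Sample 7 Sample 2.
Sample 3: 0→4
Sample 8: 4→6
Sample 5: 6→18
Sample 1: 18→27
Sample 6: 27→48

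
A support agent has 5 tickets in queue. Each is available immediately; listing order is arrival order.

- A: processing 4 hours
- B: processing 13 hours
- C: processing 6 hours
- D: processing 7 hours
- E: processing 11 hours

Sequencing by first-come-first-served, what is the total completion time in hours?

FIFO (arrival order): A B C D E.
A: 0→4
B: 4→17
C: 17→23
D: 23→30
E: 30→41
Sum = 4+17+23+30+41 = 115.

115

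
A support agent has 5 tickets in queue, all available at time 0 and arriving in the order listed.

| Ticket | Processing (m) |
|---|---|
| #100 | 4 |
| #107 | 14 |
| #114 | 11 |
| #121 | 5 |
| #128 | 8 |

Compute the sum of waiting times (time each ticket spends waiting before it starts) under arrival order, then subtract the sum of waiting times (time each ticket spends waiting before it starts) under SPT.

27

FIFO (arrival order): #100 #107 #114 #121 #128.
#100: waits 0, runs 0→4
#107: waits 4, runs 4→18
#114: waits 18, runs 18→29
#121: waits 29, runs 29→34
#128: waits 34, runs 34→42
Sum = 0+4+18+29+34 = 85.
SPT (increasing processing time): #100 #121 #128 #114 #107.
#100: waits 0, runs 0→4
#121: waits 4, runs 4→9
#128: waits 9, runs 9→17
#114: waits 17, runs 17→28
#107: waits 28, runs 28→42
Sum = 0+4+9+17+28 = 58.
Difference = 85 − 58 = 27.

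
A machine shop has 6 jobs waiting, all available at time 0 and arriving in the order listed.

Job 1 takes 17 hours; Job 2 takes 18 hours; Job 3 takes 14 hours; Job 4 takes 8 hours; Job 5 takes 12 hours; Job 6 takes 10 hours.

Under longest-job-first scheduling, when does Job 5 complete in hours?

61

LPT (decreasing processing time): Job 2 Job 1 Job 3 Job 5 Job 6 Job 4.
Job 2: 0→18
Job 1: 18→35
Job 3: 35→49
Job 5: 49→61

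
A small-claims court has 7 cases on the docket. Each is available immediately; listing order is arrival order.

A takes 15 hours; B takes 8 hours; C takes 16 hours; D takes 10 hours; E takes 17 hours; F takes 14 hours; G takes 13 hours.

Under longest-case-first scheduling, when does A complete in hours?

48

LPT (decreasing processing time): E C A F G D B.
E: 0→17
C: 17→33
A: 33→48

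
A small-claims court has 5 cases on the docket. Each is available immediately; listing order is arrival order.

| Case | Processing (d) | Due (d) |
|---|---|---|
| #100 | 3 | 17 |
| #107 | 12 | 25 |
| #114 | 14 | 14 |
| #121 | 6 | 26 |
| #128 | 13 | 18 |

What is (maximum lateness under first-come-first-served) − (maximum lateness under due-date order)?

8

FIFO (arrival order): #100 #107 #114 #121 #128.
#100: 0→3, due 17, lateness -14
#107: 3→15, due 25, lateness -10
#114: 15→29, due 14, lateness 15
#121: 29→35, due 26, lateness 9
#128: 35→48, due 18, lateness 30
Maximum = 30.
EDD (increasing due date): #114 #100 #128 #107 #121.
#114: 0→14, due 14, lateness 0
#100: 14→17, due 17, lateness 0
#128: 17→30, due 18, lateness 12
#107: 30→42, due 25, lateness 17
#121: 42→48, due 26, lateness 22
Maximum = 22.
Difference = 30 − 22 = 8.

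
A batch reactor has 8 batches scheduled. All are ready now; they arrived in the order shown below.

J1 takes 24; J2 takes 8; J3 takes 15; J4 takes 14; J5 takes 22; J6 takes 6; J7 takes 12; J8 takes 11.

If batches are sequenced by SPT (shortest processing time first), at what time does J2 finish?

SPT (increasing processing time): J6 J2 J8 J7 J4 J3 J5 J1.
J6: 0→6
J2: 6→14

14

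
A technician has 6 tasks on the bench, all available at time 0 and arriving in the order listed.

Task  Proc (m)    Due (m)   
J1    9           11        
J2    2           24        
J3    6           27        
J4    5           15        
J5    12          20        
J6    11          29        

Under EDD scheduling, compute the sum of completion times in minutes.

EDD (increasing due date): J1 J4 J5 J2 J3 J6.
J1: 0→9
J4: 9→14
J5: 14→26
J2: 26→28
J3: 28→34
J6: 34→45
Sum = 9+14+26+28+34+45 = 156.

156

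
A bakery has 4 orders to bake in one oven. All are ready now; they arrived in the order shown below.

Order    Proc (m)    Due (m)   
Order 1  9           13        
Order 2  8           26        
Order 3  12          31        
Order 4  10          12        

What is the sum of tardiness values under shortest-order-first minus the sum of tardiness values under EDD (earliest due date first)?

SPT (increasing processing time): Order 2 Order 1 Order 4 Order 3.
Order 2: 0→8, due 26, tardiness 0
Order 1: 8→17, due 13, tardiness 4
Order 4: 17→27, due 12, tardiness 15
Order 3: 27→39, due 31, tardiness 8
Sum = 0+4+15+8 = 27.
EDD (increasing due date): Order 4 Order 1 Order 2 Order 3.
Order 4: 0→10, due 12, tardiness 0
Order 1: 10→19, due 13, tardiness 6
Order 2: 19→27, due 26, tardiness 1
Order 3: 27→39, due 31, tardiness 8
Sum = 0+6+1+8 = 15.
Difference = 27 − 15 = 12.

12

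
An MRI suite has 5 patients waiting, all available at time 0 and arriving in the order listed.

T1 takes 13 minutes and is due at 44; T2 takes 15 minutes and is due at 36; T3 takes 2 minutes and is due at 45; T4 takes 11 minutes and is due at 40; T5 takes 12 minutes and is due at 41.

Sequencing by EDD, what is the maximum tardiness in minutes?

8

EDD (increasing due date): T2 T4 T5 T1 T3.
T2: 0→15, due 36, tardiness 0
T4: 15→26, due 40, tardiness 0
T5: 26→38, due 41, tardiness 0
T1: 38→51, due 44, tardiness 7
T3: 51→53, due 45, tardiness 8
Maximum = 8.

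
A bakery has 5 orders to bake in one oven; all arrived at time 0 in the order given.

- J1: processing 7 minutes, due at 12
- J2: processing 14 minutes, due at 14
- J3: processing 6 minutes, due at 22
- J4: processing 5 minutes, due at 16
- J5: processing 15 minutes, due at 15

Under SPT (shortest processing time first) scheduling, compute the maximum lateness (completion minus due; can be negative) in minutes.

32

SPT (increasing processing time): J4 J3 J1 J2 J5.
J4: 0→5, due 16, lateness -11
J3: 5→11, due 22, lateness -11
J1: 11→18, due 12, lateness 6
J2: 18→32, due 14, lateness 18
J5: 32→47, due 15, lateness 32
Maximum = 32.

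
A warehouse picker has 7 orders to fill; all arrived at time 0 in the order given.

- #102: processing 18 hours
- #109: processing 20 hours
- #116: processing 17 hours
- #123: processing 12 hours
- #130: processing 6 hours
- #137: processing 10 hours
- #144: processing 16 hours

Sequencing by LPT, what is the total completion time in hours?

459

LPT (decreasing processing time): #109 #102 #116 #144 #123 #137 #130.
#109: 0→20
#102: 20→38
#116: 38→55
#144: 55→71
#123: 71→83
#137: 83→93
#130: 93→99
Sum = 20+38+55+71+83+93+99 = 459.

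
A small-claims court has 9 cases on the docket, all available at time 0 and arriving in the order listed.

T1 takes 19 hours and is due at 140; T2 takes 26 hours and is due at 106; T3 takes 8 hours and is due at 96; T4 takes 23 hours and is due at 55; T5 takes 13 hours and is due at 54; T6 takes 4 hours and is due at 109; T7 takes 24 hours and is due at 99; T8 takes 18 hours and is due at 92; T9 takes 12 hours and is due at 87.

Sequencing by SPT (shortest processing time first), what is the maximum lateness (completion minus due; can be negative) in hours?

42

SPT (increasing processing time): T6 T3 T9 T5 T8 T1 T4 T7 T2.
T6: 0→4, due 109, lateness -105
T3: 4→12, due 96, lateness -84
T9: 12→24, due 87, lateness -63
T5: 24→37, due 54, lateness -17
T8: 37→55, due 92, lateness -37
T1: 55→74, due 140, lateness -66
T4: 74→97, due 55, lateness 42
T7: 97→121, due 99, lateness 22
T2: 121→147, due 106, lateness 41
Maximum = 42.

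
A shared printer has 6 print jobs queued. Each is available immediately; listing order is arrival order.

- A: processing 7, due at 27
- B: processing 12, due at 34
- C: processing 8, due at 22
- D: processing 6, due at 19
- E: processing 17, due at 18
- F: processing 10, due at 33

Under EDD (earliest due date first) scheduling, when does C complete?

31

EDD (increasing due date): E D C A F B.
E: 0→17
D: 17→23
C: 23→31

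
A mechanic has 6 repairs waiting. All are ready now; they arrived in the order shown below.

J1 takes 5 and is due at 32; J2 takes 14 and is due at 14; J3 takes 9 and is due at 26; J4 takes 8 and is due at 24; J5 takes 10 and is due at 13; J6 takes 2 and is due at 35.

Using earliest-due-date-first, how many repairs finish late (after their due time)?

EDD (increasing due date): J5 J2 J4 J3 J1 J6.
J5: 0→10, due 13, tardiness 0
J2: 10→24, due 14, tardiness 10
J4: 24→32, due 24, tardiness 8
J3: 32→41, due 26, tardiness 15
J1: 41→46, due 32, tardiness 14
J6: 46→48, due 35, tardiness 13
Late repairs: 5.

5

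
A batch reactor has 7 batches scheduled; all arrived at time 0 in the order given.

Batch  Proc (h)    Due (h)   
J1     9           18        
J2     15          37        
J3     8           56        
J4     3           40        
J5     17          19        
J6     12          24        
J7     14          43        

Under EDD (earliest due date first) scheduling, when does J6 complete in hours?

38

EDD (increasing due date): J1 J5 J6 J2 J4 J7 J3.
J1: 0→9
J5: 9→26
J6: 26→38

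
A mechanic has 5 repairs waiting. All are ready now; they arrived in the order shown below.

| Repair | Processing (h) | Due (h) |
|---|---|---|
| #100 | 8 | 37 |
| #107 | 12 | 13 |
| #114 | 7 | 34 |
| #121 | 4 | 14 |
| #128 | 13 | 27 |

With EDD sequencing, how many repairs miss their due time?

4

EDD (increasing due date): #107 #121 #128 #114 #100.
#107: 0→12, due 13, tardiness 0
#121: 12→16, due 14, tardiness 2
#128: 16→29, due 27, tardiness 2
#114: 29→36, due 34, tardiness 2
#100: 36→44, due 37, tardiness 7
Late repairs: 4.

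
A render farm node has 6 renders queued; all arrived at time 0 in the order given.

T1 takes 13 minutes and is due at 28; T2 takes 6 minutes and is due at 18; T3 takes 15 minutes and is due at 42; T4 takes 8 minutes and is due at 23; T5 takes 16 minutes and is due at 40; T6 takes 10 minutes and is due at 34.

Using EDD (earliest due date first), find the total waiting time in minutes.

137

EDD (increasing due date): T2 T4 T1 T6 T5 T3.
T2: waits 0, runs 0→6
T4: waits 6, runs 6→14
T1: waits 14, runs 14→27
T6: waits 27, runs 27→37
T5: waits 37, runs 37→53
T3: waits 53, runs 53→68
Sum = 0+6+14+27+37+53 = 137.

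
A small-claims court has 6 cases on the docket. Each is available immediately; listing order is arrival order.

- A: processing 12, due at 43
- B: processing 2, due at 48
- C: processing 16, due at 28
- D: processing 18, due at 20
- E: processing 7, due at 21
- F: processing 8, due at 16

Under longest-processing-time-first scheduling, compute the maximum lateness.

LPT (decreasing processing time): D C A F E B.
D: 0→18, due 20, lateness -2
C: 18→34, due 28, lateness 6
A: 34→46, due 43, lateness 3
F: 46→54, due 16, lateness 38
E: 54→61, due 21, lateness 40
B: 61→63, due 48, lateness 15
Maximum = 40.

40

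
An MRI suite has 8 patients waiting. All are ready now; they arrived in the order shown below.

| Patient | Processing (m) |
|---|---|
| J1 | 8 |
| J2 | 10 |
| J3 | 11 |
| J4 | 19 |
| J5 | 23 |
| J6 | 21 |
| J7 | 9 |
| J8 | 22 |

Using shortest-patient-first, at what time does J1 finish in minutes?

8

SPT (increasing processing time): J1 J7 J2 J3 J4 J6 J8 J5.
J1: 0→8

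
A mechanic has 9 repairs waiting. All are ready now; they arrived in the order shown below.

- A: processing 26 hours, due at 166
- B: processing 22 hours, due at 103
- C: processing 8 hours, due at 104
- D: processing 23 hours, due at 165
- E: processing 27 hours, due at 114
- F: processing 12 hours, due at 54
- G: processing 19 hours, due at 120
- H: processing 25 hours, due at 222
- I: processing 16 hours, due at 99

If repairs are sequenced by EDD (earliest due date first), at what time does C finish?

EDD (increasing due date): F I B C E G D A H.
F: 0→12
I: 12→28
B: 28→50
C: 50→58

58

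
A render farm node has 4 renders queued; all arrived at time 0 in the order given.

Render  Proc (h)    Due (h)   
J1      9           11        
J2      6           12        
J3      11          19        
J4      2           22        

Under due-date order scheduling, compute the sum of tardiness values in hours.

16

EDD (increasing due date): J1 J2 J3 J4.
J1: 0→9, due 11, tardiness 0
J2: 9→15, due 12, tardiness 3
J3: 15→26, due 19, tardiness 7
J4: 26→28, due 22, tardiness 6
Sum = 0+3+7+6 = 16.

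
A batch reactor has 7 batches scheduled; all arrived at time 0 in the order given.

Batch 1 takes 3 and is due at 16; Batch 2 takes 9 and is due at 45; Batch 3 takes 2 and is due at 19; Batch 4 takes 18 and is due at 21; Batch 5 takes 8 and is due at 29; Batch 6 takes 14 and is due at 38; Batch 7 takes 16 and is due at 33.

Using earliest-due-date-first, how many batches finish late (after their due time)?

5

EDD (increasing due date): Batch 1 Batch 3 Batch 4 Batch 5 Batch 7 Batch 6 Batch 2.
Batch 1: 0→3, due 16, tardiness 0
Batch 3: 3→5, due 19, tardiness 0
Batch 4: 5→23, due 21, tardiness 2
Batch 5: 23→31, due 29, tardiness 2
Batch 7: 31→47, due 33, tardiness 14
Batch 6: 47→61, due 38, tardiness 23
Batch 2: 61→70, due 45, tardiness 25
Late batches: 5.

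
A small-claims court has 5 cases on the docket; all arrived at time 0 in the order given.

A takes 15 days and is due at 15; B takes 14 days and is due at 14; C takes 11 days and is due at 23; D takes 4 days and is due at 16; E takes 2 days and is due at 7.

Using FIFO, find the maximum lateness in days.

FIFO (arrival order): A B C D E.
A: 0→15, due 15, lateness 0
B: 15→29, due 14, lateness 15
C: 29→40, due 23, lateness 17
D: 40→44, due 16, lateness 28
E: 44→46, due 7, lateness 39
Maximum = 39.

39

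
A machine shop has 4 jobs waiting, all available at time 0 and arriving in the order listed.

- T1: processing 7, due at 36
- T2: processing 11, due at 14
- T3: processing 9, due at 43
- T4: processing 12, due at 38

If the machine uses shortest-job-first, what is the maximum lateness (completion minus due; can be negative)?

SPT (increasing processing time): T1 T3 T2 T4.
T1: 0→7, due 36, lateness -29
T3: 7→16, due 43, lateness -27
T2: 16→27, due 14, lateness 13
T4: 27→39, due 38, lateness 1
Maximum = 13.

13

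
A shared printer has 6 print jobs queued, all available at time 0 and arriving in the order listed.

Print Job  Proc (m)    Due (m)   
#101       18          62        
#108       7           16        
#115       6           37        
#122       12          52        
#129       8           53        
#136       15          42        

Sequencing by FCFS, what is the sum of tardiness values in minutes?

33

FIFO (arrival order): #101 #108 #115 #122 #129 #136.
#101: 0→18, due 62, tardiness 0
#108: 18→25, due 16, tardiness 9
#115: 25→31, due 37, tardiness 0
#122: 31→43, due 52, tardiness 0
#129: 43→51, due 53, tardiness 0
#136: 51→66, due 42, tardiness 24
Sum = 0+9+0+0+0+24 = 33.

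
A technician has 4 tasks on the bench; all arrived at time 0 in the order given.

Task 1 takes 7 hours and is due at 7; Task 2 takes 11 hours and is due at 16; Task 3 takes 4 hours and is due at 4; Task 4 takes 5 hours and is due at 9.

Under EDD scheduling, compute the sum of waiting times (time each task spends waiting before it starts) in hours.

EDD (increasing due date): Task 3 Task 1 Task 4 Task 2.
Task 3: waits 0, runs 0→4
Task 1: waits 4, runs 4→11
Task 4: waits 11, runs 11→16
Task 2: waits 16, runs 16→27
Sum = 0+4+11+16 = 31.

31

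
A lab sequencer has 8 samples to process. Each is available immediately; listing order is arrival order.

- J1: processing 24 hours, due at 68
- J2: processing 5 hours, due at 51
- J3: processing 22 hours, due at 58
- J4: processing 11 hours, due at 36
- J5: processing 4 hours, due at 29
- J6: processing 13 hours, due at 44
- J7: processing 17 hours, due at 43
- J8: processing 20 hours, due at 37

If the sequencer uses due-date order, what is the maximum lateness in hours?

EDD (increasing due date): J5 J4 J8 J7 J6 J2 J3 J1.
J5: 0→4, due 29, lateness -25
J4: 4→15, due 36, lateness -21
J8: 15→35, due 37, lateness -2
J7: 35→52, due 43, lateness 9
J6: 52→65, due 44, lateness 21
J2: 65→70, due 51, lateness 19
J3: 70→92, due 58, lateness 34
J1: 92→116, due 68, lateness 48
Maximum = 48.

48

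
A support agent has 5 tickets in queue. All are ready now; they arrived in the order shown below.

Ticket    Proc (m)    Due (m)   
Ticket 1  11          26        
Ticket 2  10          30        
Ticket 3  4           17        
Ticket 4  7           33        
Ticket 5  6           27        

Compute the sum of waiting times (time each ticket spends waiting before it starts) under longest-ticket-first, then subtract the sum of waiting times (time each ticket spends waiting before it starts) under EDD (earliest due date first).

23

LPT (decreasing processing time): Ticket 1 Ticket 2 Ticket 4 Ticket 5 Ticket 3.
Ticket 1: waits 0, runs 0→11
Ticket 2: waits 11, runs 11→21
Ticket 4: waits 21, runs 21→28
Ticket 5: waits 28, runs 28→34
Ticket 3: waits 34, runs 34→38
Sum = 0+11+21+28+34 = 94.
EDD (increasing due date): Ticket 3 Ticket 1 Ticket 5 Ticket 2 Ticket 4.
Ticket 3: waits 0, runs 0→4
Ticket 1: waits 4, runs 4→15
Ticket 5: waits 15, runs 15→21
Ticket 2: waits 21, runs 21→31
Ticket 4: waits 31, runs 31→38
Sum = 0+4+15+21+31 = 71.
Difference = 94 − 71 = 23.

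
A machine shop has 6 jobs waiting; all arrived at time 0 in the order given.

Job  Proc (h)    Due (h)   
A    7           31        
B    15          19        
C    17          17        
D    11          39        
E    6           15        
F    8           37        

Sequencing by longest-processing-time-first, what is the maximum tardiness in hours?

LPT (decreasing processing time): C B D F A E.
C: 0→17, due 17, tardiness 0
B: 17→32, due 19, tardiness 13
D: 32→43, due 39, tardiness 4
F: 43→51, due 37, tardiness 14
A: 51→58, due 31, tardiness 27
E: 58→64, due 15, tardiness 49
Maximum = 49.

49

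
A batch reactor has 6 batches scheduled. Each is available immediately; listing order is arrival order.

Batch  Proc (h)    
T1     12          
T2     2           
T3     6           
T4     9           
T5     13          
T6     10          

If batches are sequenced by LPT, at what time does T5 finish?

13

LPT (decreasing processing time): T5 T1 T6 T4 T3 T2.
T5: 0→13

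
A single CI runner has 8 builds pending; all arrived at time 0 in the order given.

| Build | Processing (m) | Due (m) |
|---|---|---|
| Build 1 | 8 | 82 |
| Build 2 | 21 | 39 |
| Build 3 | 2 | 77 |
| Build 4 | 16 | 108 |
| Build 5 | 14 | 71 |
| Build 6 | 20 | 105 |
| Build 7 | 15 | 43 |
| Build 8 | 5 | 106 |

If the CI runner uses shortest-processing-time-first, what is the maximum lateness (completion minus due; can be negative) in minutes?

SPT (increasing processing time): Build 3 Build 8 Build 1 Build 5 Build 7 Build 4 Build 6 Build 2.
Build 3: 0→2, due 77, lateness -75
Build 8: 2→7, due 106, lateness -99
Build 1: 7→15, due 82, lateness -67
Build 5: 15→29, due 71, lateness -42
Build 7: 29→44, due 43, lateness 1
Build 4: 44→60, due 108, lateness -48
Build 6: 60→80, due 105, lateness -25
Build 2: 80→101, due 39, lateness 62
Maximum = 62.

62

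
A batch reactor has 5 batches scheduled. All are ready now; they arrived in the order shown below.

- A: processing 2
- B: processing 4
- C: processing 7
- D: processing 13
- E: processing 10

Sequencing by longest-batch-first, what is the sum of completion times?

LPT (decreasing processing time): D E C B A.
D: 0→13
E: 13→23
C: 23→30
B: 30→34
A: 34→36
Sum = 13+23+30+34+36 = 136.

136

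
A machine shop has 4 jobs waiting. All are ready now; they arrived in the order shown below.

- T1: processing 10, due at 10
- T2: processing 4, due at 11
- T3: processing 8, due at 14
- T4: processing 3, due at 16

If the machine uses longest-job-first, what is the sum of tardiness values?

LPT (decreasing processing time): T1 T3 T2 T4.
T1: 0→10, due 10, tardiness 0
T3: 10→18, due 14, tardiness 4
T2: 18→22, due 11, tardiness 11
T4: 22→25, due 16, tardiness 9
Sum = 0+4+11+9 = 24.

24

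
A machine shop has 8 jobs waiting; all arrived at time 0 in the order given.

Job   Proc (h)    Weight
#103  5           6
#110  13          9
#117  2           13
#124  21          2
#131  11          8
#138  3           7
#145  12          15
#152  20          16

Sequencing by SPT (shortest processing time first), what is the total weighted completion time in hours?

SPT (increasing processing time): #117 #138 #103 #131 #145 #110 #152 #124.
#117: finishes 2, weight 13, w·C = 26
#138: finishes 5, weight 7, w·C = 35
#103: finishes 10, weight 6, w·C = 60
#131: finishes 21, weight 8, w·C = 168
#145: finishes 33, weight 15, w·C = 495
#110: finishes 46, weight 9, w·C = 414
#152: finishes 66, weight 16, w·C = 1056
#124: finishes 87, weight 2, w·C = 174
Sum = 26+35+60+168+495+414+1056+174 = 2428.

2428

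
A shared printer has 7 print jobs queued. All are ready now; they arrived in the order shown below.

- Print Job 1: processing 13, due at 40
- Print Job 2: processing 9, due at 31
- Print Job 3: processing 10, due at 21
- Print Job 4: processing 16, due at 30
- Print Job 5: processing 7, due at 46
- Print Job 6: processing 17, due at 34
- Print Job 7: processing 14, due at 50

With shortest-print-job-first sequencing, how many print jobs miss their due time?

SPT (increasing processing time): Print Job 5 Print Job 2 Print Job 3 Print Job 1 Print Job 7 Print Job 4 Print Job 6.
Print Job 5: 0→7, due 46, tardiness 0
Print Job 2: 7→16, due 31, tardiness 0
Print Job 3: 16→26, due 21, tardiness 5
Print Job 1: 26→39, due 40, tardiness 0
Print Job 7: 39→53, due 50, tardiness 3
Print Job 4: 53→69, due 30, tardiness 39
Print Job 6: 69→86, due 34, tardiness 52
Late print jobs: 4.

4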